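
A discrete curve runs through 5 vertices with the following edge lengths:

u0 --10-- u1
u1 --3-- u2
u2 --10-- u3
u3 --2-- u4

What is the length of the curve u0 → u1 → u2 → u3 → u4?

Arc length = 10 + 3 + 10 + 2 = 25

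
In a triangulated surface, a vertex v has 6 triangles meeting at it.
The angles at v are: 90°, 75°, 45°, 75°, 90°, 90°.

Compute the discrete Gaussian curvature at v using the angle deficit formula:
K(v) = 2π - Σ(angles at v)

Sum of angles = 465°. K = 360° - 465° = -105°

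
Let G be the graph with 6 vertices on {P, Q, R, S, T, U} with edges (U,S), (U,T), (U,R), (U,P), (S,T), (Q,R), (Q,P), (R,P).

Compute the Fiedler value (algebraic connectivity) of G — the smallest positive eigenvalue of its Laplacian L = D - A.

Degrees: deg(P) = 3, deg(Q) = 2, deg(R) = 3, deg(S) = 2, deg(T) = 2, deg(U) = 4.
L = D − A with rows/columns ordered (P, Q, R, S, T, U):
  [ 3, -1, -1,  0,  0, -1]
  [-1,  2, -1,  0,  0,  0]
  [-1, -1,  3,  0,  0, -1]
  [ 0,  0,  0,  2, -1, -1]
  [ 0,  0,  0, -1,  2, -1]
  [-1,  0, -1, -1, -1,  4]
Characteristic polynomial: det(λI − L) = λ(λ² − 6λ + 4)(λ − 3)²(λ − 4).
Roots: λ = 0; (λ² − 6λ + 4) = 0 ⇒ λ = 3 ± √5 ≈ 0.7639, 5.2361; (λ − 3) = 0 ⇒ λ = 3 (multiplicity 2); (λ − 4) = 0 ⇒ λ = 4.
(Check: the roots sum (with multiplicity) to 16, matching trace L = Σdeg = 2·8 = 16.)
Laplacian eigenvalues: [0.0, 0.7639, 3.0, 3.0, 4.0, 5.2361]. Algebraic connectivity (smallest non-zero eigenvalue) = 0.7639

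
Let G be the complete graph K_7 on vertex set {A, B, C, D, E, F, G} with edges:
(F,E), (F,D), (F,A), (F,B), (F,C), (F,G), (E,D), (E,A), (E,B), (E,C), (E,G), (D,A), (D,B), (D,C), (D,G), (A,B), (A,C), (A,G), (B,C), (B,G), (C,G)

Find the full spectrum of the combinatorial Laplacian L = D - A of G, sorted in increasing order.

For the complete graph K_n, L = nI − J (J = all-ones matrix). J has eigenvalues n (once, eigenvector 𝟙) and 0 (multiplicity n−1), so L has eigenvalues 0 (once) and n (multiplicity n−1). Here n = 7: eigenvalue 0 once and 7 with multiplicity 6.
Laplacian eigenvalues (increasing order): [0.0, 7.0, 7.0, 7.0, 7.0, 7.0, 7.0]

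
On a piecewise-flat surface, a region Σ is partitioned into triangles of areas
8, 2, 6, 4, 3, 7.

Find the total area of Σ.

8 + 2 + 6 + 4 + 3 + 7 = 30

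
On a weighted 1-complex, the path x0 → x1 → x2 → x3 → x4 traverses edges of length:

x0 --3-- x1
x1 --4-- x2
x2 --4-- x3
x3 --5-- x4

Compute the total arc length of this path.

Arc length = 3 + 4 + 4 + 5 = 16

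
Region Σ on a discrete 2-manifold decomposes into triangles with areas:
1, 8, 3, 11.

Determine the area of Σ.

1 + 8 + 3 + 11 = 23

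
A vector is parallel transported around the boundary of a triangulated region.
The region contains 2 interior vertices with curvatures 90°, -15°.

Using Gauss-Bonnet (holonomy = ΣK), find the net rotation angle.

Holonomy = total enclosed curvature = 90° + (-15°) = 75°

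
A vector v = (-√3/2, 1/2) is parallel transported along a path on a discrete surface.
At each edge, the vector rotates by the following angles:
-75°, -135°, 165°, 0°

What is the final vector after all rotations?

Total rotation: (-75°) + (-135°) + 165° + 0° = -45°. Final vector: (-0.2588, 0.9659)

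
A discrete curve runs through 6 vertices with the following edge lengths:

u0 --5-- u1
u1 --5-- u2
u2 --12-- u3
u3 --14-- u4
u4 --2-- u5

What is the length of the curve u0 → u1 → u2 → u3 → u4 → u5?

Arc length = 5 + 5 + 12 + 14 + 2 = 38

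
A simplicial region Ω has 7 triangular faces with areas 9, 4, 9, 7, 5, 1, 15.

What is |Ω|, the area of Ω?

9 + 4 + 9 + 7 + 5 + 1 + 15 = 50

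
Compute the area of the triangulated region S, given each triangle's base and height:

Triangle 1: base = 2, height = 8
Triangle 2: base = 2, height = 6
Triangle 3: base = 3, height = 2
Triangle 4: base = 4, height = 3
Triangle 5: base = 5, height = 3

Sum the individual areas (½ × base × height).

(1/2)×2×8 + (1/2)×2×6 + (1/2)×3×2 + (1/2)×4×3 + (1/2)×5×3 = 30.5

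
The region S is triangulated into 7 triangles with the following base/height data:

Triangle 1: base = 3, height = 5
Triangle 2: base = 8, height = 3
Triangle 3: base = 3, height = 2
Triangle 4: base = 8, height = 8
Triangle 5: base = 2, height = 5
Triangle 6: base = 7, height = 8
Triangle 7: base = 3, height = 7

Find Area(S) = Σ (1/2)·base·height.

(1/2)×3×5 + (1/2)×8×3 + (1/2)×3×2 + (1/2)×8×8 + (1/2)×2×5 + (1/2)×7×8 + (1/2)×3×7 = 98.0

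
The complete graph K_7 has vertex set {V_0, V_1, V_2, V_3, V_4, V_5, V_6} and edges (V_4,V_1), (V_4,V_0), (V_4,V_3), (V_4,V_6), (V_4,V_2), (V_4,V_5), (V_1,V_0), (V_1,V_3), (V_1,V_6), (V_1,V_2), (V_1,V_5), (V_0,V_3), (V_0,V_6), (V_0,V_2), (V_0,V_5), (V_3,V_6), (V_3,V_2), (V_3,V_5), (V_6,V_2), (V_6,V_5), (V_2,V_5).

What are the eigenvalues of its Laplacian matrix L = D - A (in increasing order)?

For the complete graph K_n, L = nI − J (J = all-ones matrix). J has eigenvalues n (once, eigenvector 𝟙) and 0 (multiplicity n−1), so L has eigenvalues 0 (once) and n (multiplicity n−1). Here n = 7: eigenvalue 0 once and 7 with multiplicity 6.
Laplacian eigenvalues (increasing order): [0.0, 7.0, 7.0, 7.0, 7.0, 7.0, 7.0]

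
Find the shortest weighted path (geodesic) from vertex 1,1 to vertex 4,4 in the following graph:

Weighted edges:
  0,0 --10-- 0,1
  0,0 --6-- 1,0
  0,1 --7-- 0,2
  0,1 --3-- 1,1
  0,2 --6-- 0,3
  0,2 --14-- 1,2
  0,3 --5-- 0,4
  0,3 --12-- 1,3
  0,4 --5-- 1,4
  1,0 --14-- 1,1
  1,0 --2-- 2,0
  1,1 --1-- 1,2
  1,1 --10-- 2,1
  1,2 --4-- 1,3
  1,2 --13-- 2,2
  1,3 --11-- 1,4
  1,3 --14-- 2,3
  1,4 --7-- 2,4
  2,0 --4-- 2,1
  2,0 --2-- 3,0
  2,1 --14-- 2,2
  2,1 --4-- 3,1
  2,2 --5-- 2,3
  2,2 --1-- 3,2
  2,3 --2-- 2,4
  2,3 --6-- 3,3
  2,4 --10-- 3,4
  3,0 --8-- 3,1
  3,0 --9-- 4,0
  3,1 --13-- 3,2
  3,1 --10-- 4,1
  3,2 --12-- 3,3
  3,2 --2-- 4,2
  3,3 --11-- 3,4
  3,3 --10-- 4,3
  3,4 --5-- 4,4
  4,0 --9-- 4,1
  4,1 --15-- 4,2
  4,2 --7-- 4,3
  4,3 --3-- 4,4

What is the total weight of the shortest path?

Shortest path: 1,1 → 1,2 → 2,2 → 3,2 → 4,2 → 4,3 → 4,4, total weight = 27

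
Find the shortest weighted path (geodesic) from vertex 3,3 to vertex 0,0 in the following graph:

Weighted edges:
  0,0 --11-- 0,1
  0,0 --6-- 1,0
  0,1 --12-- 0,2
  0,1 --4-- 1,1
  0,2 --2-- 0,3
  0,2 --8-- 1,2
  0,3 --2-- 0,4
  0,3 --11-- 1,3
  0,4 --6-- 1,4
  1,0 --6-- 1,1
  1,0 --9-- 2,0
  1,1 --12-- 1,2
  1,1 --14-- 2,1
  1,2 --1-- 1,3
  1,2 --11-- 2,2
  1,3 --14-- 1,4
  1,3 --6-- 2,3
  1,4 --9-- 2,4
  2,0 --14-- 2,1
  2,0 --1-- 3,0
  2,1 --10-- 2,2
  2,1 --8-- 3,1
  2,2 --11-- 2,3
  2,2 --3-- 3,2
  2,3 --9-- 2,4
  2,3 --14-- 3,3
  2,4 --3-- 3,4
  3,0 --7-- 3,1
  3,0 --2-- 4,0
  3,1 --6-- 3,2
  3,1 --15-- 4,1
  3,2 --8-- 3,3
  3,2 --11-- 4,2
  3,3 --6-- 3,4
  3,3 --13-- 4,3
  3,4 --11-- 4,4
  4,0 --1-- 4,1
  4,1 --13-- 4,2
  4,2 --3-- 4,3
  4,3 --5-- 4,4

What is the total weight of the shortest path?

Shortest path: 3,3 → 3,2 → 3,1 → 3,0 → 2,0 → 1,0 → 0,0, total weight = 37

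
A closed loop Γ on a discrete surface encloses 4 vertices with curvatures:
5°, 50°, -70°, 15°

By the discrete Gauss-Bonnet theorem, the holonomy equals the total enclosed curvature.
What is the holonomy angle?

Holonomy = total enclosed curvature = 5° + 50° + (-70°) + 15° = 0°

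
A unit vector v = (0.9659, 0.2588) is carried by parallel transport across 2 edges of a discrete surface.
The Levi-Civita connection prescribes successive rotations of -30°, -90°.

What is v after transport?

Total rotation: (-30°) + (-90°) = -120°. Final vector: (-0.2588, -0.9659)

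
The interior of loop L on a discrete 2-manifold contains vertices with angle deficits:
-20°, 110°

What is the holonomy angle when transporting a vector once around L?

Holonomy = total enclosed curvature = (-20°) + 110° = 90°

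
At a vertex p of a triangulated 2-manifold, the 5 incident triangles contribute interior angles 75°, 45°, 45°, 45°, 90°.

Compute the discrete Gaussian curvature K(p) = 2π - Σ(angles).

Sum of angles = 300°. K = 360° - 300° = 60°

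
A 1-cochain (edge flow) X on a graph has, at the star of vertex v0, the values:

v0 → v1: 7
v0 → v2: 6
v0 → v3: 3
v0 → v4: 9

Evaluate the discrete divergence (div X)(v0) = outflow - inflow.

Divergence = sum of outgoing flows = 7 + 6 + 3 + 9 = 25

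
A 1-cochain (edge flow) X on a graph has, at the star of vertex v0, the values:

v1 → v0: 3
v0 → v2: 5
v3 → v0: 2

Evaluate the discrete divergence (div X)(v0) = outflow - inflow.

Divergence = sum of outgoing flows = (-3) + 5 + (-2) = 0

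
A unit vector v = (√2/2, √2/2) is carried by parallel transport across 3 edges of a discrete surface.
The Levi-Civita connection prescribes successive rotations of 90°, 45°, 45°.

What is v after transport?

Total rotation: 90° + 45° + 45° = 180°. Final vector: (-0.7071, -0.7071)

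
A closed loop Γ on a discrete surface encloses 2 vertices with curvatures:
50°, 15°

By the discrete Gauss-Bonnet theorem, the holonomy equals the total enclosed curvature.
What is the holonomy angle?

Holonomy = total enclosed curvature = 50° + 15° = 65°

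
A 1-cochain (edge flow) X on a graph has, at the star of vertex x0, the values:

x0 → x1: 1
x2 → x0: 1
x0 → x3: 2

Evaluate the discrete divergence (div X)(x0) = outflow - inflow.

Divergence = sum of outgoing flows = 1 + (-1) + 2 = 2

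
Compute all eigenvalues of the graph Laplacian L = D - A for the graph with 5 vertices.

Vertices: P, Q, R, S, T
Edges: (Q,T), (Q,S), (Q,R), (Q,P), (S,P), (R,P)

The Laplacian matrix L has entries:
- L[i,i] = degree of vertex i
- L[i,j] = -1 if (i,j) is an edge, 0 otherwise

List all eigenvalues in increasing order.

Degrees: deg(P) = 3, deg(Q) = 4, deg(R) = 2, deg(S) = 2, deg(T) = 1.
L = D − A with rows/columns ordered (P, Q, R, S, T):
  [ 3, -1, -1, -1,  0]
  [-1,  4, -1, -1, -1]
  [-1, -1,  2,  0,  0]
  [-1, -1,  0,  2,  0]
  [ 0, -1,  0,  0,  1]
Characteristic polynomial: det(λI − L) = λ(λ − 1)(λ − 2)(λ − 4)(λ − 5).
Roots: λ = 0; (λ − 1) = 0 ⇒ λ = 1; (λ − 2) = 0 ⇒ λ = 2; (λ − 4) = 0 ⇒ λ = 4; (λ − 5) = 0 ⇒ λ = 5.
(Check: the roots sum (with multiplicity) to 12, matching trace L = Σdeg = 2·6 = 12.)
Laplacian eigenvalues (increasing order): [0.0, 1.0, 2.0, 4.0, 5.0]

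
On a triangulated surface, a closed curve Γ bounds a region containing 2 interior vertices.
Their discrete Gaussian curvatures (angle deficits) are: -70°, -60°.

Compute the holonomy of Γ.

Holonomy = total enclosed curvature = (-70°) + (-60°) = -130°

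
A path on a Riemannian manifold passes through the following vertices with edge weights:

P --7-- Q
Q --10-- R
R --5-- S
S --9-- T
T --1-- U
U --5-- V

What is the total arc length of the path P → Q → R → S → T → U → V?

Arc length = 7 + 10 + 5 + 9 + 1 + 5 = 37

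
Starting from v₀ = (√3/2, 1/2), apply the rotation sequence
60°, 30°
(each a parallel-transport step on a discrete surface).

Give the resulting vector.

Total rotation: 60° + 30° = 90°. Final vector: (-0.5000, 0.8660)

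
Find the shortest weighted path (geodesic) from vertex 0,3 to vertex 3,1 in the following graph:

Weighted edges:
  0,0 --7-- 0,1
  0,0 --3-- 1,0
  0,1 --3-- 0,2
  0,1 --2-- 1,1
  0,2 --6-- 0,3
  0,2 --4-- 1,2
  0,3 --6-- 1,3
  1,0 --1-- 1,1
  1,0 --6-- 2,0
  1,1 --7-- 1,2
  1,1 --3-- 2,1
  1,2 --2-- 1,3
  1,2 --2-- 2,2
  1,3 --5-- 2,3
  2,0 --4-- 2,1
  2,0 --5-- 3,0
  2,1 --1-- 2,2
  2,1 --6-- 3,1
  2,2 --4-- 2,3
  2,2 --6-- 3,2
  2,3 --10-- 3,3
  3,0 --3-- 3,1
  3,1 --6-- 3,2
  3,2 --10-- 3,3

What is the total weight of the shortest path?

Shortest path: 0,3 → 1,3 → 1,2 → 2,2 → 2,1 → 3,1, total weight = 17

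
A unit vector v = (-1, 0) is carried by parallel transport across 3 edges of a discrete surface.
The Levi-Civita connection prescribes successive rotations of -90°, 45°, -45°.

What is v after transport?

Total rotation: (-90°) + 45° + (-45°) = -90°. Final vector: (0, 1)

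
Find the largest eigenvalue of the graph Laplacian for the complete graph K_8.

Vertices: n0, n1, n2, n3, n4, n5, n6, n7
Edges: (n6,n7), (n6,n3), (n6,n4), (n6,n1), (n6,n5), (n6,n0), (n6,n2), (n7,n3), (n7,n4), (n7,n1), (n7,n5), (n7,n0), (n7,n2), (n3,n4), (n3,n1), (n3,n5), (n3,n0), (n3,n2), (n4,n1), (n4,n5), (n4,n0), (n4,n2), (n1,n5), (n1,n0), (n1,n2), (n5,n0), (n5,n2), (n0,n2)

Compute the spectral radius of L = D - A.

For the complete graph K_n, L = nI − J (J = all-ones matrix). J has eigenvalues n (once, eigenvector 𝟙) and 0 (multiplicity n−1), so L has eigenvalues 0 (once) and n (multiplicity n−1). Here n = 8: eigenvalue 0 once and 8 with multiplicity 7.
Laplacian eigenvalues: [0.0, 8.0, 8.0, 8.0, 8.0, 8.0, 8.0, 8.0]. Largest eigenvalue (spectral radius) = 8.0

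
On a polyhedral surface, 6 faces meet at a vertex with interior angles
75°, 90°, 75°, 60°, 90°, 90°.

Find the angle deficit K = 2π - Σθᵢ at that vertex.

Sum of angles = 480°. K = 360° - 480° = -120°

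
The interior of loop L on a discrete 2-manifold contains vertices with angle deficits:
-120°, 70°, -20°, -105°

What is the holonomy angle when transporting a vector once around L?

Holonomy = total enclosed curvature = (-120°) + 70° + (-20°) + (-105°) = -175°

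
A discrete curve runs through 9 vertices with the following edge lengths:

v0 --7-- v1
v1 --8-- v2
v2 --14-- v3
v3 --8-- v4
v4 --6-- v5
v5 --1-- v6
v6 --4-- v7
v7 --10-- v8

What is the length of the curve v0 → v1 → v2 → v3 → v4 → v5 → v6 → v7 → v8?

Arc length = 7 + 8 + 14 + 8 + 6 + 1 + 4 + 10 = 58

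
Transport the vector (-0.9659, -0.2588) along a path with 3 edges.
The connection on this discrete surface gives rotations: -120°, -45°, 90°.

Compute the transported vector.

Total rotation: (-120°) + (-45°) + 90° = -75°. Final vector: (-0.5000, 0.8660)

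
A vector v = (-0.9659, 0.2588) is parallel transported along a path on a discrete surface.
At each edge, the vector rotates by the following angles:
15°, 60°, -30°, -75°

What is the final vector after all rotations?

Total rotation: 15° + 60° + (-30°) + (-75°) = -30°. Final vector: (-0.7071, 0.7071)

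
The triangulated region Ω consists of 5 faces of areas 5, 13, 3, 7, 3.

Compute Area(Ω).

5 + 13 + 3 + 7 + 3 = 31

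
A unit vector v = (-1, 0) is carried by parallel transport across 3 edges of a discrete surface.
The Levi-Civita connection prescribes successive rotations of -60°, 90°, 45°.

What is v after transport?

Total rotation: (-60°) + 90° + 45° = 75°. Final vector: (-0.2588, -0.9659)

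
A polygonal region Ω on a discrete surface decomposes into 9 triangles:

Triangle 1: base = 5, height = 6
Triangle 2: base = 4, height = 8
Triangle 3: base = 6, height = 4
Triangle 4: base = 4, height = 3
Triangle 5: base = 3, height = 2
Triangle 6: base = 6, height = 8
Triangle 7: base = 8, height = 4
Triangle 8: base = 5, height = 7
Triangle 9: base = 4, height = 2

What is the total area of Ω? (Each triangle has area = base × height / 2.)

(1/2)×5×6 + (1/2)×4×8 + (1/2)×6×4 + (1/2)×4×3 + (1/2)×3×2 + (1/2)×6×8 + (1/2)×8×4 + (1/2)×5×7 + (1/2)×4×2 = 113.5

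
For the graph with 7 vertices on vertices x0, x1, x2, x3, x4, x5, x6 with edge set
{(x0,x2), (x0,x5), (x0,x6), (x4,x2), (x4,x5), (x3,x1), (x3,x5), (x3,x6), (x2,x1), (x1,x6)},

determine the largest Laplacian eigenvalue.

Degrees: deg(x0) = 3, deg(x1) = 3, deg(x2) = 3, deg(x3) = 3, deg(x4) = 2, deg(x5) = 3, deg(x6) = 3.
L = D − A with rows/columns ordered (x0, x1, x2, x3, x4, x5, x6):
  [ 3,  0, -1,  0,  0, -1, -1]
  [ 0,  3, -1, -1,  0,  0, -1]
  [-1, -1,  3,  0, -1,  0,  0]
  [ 0, -1,  0,  3,  0, -1, -1]
  [ 0,  0, -1,  0,  2, -1,  0]
  [-1,  0,  0, -1, -1,  3,  0]
  [-1, -1,  0, -1,  0,  0,  3]
Characteristic polynomial: det(λI − L) = λ(λ² − 5λ + 5)(λ² − 7λ + 11)(λ² − 8λ + 14).
Roots: λ = 0; (λ² − 5λ + 5) = 0 ⇒ λ = (5 ± √5)/2 ≈ 1.382, 3.618; (λ² − 7λ + 11) = 0 ⇒ λ = (7 ± √5)/2 ≈ 2.382, 4.618; (λ² − 8λ + 14) = 0 ⇒ λ = 4 ± √2 ≈ 2.5858, 5.4142.
(Check: the roots sum (with multiplicity) to 20, matching trace L = Σdeg = 2·10 = 20.)
Laplacian eigenvalues: [0.0, 1.382, 2.382, 2.5858, 3.618, 4.618, 5.4142]. Largest eigenvalue (spectral radius) = 5.4142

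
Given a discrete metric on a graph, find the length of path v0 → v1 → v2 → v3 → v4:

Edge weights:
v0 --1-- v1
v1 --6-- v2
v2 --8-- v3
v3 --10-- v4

Arc length = 1 + 6 + 8 + 10 = 25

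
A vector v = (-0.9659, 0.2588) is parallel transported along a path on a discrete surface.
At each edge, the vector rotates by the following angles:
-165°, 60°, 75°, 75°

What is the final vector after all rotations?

Total rotation: (-165°) + 60° + 75° + 75° = 45°. Final vector: (-0.8660, -0.5000)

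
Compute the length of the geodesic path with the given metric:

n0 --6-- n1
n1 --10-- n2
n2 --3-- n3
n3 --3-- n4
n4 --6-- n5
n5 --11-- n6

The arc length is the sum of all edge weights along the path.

Arc length = 6 + 10 + 3 + 3 + 6 + 11 = 39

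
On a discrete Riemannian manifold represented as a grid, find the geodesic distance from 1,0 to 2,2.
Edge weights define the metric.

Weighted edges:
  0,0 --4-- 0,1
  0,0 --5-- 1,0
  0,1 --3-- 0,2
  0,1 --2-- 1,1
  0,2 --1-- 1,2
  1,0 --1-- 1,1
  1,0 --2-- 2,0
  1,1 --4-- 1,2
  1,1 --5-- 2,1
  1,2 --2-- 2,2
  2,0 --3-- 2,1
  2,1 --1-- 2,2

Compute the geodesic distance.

Shortest path: 1,0 → 2,0 → 2,1 → 2,2, total weight = 6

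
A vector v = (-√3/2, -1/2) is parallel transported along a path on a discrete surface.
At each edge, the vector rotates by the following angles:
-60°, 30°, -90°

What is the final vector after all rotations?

Total rotation: (-60°) + 30° + (-90°) = -120°. Final vector: (0, 1)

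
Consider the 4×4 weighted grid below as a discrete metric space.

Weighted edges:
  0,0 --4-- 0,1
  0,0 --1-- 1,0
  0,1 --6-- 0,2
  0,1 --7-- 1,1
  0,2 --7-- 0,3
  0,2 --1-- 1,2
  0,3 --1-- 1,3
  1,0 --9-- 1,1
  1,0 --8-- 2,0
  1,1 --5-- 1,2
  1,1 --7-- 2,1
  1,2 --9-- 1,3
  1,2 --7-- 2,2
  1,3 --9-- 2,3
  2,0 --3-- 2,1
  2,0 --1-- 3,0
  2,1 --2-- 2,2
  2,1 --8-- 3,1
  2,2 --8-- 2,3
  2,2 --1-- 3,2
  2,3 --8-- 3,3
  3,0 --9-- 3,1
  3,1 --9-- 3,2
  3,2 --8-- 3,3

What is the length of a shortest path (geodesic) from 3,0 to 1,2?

Shortest path: 3,0 → 2,0 → 2,1 → 2,2 → 1,2, total weight = 13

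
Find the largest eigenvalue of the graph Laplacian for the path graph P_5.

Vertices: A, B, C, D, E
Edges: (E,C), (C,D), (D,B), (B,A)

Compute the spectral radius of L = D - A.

The path graph P_n has Laplacian eigenvalues λ_k = 2 − 2cos(kπ/n), k = 0, 1, …, n−1. Here n = 5:
k=0: 2 − 2cos(0) = 0.0; k=1: 2 − 2cos(π/5) = 0.382; k=2: 2 − 2cos(2π/5) = 1.382; k=3: 2 − 2cos(3π/5) = 2.618; k=4: 2 − 2cos(4π/5) = 3.618.
Laplacian eigenvalues: [0.0, 0.382, 1.382, 2.618, 3.618]. Largest eigenvalue (spectral radius) = 3.618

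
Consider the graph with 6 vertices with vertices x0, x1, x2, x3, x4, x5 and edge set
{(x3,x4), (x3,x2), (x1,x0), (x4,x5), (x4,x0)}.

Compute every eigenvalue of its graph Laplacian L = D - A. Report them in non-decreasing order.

Degrees: deg(x0) = 2, deg(x1) = 1, deg(x2) = 1, deg(x3) = 2, deg(x4) = 3, deg(x5) = 1.
L = D − A with rows/columns ordered (x0, x1, x2, x3, x4, x5):
  [ 2, -1,  0,  0, -1,  0]
  [-1,  1,  0,  0,  0,  0]
  [ 0,  0,  1, -1,  0,  0]
  [ 0,  0, -1,  2, -1,  0]
  [-1,  0,  0, -1,  3, -1]
  [ 0,  0,  0,  0, -1,  1]
Characteristic polynomial: det(λI − L) = λ(λ² − 3λ + 1)(λ² − 5λ + 3)(λ − 2).
Roots: λ = 0; (λ² − 3λ + 1) = 0 ⇒ λ = (3 ± √5)/2 ≈ 0.382, 2.618; (λ² − 5λ + 3) = 0 ⇒ λ = (5 ± √13)/2 ≈ 0.6972, 4.3028; (λ − 2) = 0 ⇒ λ = 2.
(Check: the roots sum (with multiplicity) to 10, matching trace L = Σdeg = 2·5 = 10.)
Laplacian eigenvalues (increasing order): [0.0, 0.382, 0.6972, 2.0, 2.618, 4.3028]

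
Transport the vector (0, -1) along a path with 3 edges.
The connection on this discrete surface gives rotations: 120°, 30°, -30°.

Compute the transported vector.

Total rotation: 120° + 30° + (-30°) = 120°. Final vector: (0.8660, 0.5000)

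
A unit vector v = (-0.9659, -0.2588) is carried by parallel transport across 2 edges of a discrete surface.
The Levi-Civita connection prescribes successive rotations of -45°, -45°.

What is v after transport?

Total rotation: (-45°) + (-45°) = -90°. Final vector: (-0.2588, 0.9659)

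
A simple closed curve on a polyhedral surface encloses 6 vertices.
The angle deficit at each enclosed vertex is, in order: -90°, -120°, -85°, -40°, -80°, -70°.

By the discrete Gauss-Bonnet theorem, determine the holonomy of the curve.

Holonomy = total enclosed curvature = (-90°) + (-120°) + (-85°) + (-40°) + (-80°) + (-70°) = -485°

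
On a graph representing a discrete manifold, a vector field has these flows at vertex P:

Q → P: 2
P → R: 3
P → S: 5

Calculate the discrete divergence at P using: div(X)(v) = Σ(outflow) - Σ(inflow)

Divergence = sum of outgoing flows = (-2) + 3 + 5 = 6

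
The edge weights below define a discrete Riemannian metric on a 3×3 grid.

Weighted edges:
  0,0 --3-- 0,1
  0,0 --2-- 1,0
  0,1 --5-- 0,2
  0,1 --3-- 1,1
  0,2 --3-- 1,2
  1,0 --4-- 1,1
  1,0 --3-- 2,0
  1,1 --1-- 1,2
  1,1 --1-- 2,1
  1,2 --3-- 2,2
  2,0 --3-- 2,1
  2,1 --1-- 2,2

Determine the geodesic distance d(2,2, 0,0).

Shortest path: 2,2 → 2,1 → 1,1 → 0,1 → 0,0, total weight = 8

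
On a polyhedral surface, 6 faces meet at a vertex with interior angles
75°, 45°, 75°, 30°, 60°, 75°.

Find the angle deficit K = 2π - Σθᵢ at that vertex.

Sum of angles = 360°. K = 360° - 360° = 0° = 0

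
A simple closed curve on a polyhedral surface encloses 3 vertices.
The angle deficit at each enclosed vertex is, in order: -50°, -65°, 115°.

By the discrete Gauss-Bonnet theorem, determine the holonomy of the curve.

Holonomy = total enclosed curvature = (-50°) + (-65°) + 115° = 0°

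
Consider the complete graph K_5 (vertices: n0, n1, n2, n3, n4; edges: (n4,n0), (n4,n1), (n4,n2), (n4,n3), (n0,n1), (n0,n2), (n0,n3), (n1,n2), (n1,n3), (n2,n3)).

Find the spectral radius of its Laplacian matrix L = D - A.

For the complete graph K_n, L = nI − J (J = all-ones matrix). J has eigenvalues n (once, eigenvector 𝟙) and 0 (multiplicity n−1), so L has eigenvalues 0 (once) and n (multiplicity n−1). Here n = 5: eigenvalue 0 once and 5 with multiplicity 4.
Laplacian eigenvalues: [0.0, 5.0, 5.0, 5.0, 5.0]. Largest eigenvalue (spectral radius) = 5.0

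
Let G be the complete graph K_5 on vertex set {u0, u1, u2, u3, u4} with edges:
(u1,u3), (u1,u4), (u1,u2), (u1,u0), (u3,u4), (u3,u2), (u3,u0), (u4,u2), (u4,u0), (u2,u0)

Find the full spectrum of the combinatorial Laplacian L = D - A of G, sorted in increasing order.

For the complete graph K_n, L = nI − J (J = all-ones matrix). J has eigenvalues n (once, eigenvector 𝟙) and 0 (multiplicity n−1), so L has eigenvalues 0 (once) and n (multiplicity n−1). Here n = 5: eigenvalue 0 once and 5 with multiplicity 4.
Laplacian eigenvalues (increasing order): [0.0, 5.0, 5.0, 5.0, 5.0]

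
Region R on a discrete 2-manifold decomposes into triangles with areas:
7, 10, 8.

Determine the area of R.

7 + 10 + 8 = 25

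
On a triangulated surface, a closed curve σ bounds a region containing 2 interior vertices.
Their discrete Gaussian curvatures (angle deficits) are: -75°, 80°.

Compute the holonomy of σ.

Holonomy = total enclosed curvature = (-75°) + 80° = 5°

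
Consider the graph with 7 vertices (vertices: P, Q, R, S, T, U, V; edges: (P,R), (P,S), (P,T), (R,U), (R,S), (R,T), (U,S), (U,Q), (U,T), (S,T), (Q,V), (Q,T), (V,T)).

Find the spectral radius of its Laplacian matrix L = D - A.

Degrees: deg(P) = 3, deg(Q) = 3, deg(R) = 4, deg(S) = 4, deg(T) = 6, deg(U) = 4, deg(V) = 2.
L = D − A with rows/columns ordered (P, Q, R, S, T, U, V):
  [ 3,  0, -1, -1, -1,  0,  0]
  [ 0,  3,  0,  0, -1, -1, -1]
  [-1,  0,  4, -1, -1, -1,  0]
  [-1,  0, -1,  4, -1, -1,  0]
  [-1, -1, -1, -1,  6, -1, -1]
  [ 0, -1, -1, -1, -1,  4,  0]
  [ 0, -1,  0,  0, -1,  0,  2]
Characteristic polynomial: det(λI − L) = λ(λ² − 7λ + 8)(λ − 3)(λ − 4)(λ − 5)(λ − 7).
Roots: λ = 0; (λ² − 7λ + 8) = 0 ⇒ λ = (7 ± √17)/2 ≈ 1.4384, 5.5616; (λ − 3) = 0 ⇒ λ = 3; (λ − 4) = 0 ⇒ λ = 4; (λ − 5) = 0 ⇒ λ = 5; (λ − 7) = 0 ⇒ λ = 7.
(Check: the roots sum (with multiplicity) to 26, matching trace L = Σdeg = 2·13 = 26.)
Laplacian eigenvalues: [0.0, 1.4384, 3.0, 4.0, 5.0, 5.5616, 7.0]. Largest eigenvalue (spectral radius) = 7.0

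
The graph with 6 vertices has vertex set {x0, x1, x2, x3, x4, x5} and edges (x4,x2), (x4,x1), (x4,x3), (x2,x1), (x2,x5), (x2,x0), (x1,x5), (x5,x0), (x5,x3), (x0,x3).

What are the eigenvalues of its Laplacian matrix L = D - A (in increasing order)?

Degrees: deg(x0) = 3, deg(x1) = 3, deg(x2) = 4, deg(x3) = 3, deg(x4) = 3, deg(x5) = 4.
L = D − A with rows/columns ordered (x0, x1, x2, x3, x4, x5):
  [ 3,  0, -1, -1,  0, -1]
  [ 0,  3, -1,  0, -1, -1]
  [-1, -1,  4,  0, -1, -1]
  [-1,  0,  0,  3, -1, -1]
  [ 0, -1, -1, -1,  3,  0]
  [-1, -1, -1, -1,  0,  4]
Characteristic polynomial: det(λI − L) = λ(λ² − 8λ + 13)(λ − 3)(λ − 4)(λ − 5).
Roots: λ = 0; (λ² − 8λ + 13) = 0 ⇒ λ = 4 ± √3 ≈ 2.2679, 5.7321; (λ − 3) = 0 ⇒ λ = 3; (λ − 4) = 0 ⇒ λ = 4; (λ − 5) = 0 ⇒ λ = 5.
(Check: the roots sum (with multiplicity) to 20, matching trace L = Σdeg = 2·10 = 20.)
Laplacian eigenvalues (increasing order): [0.0, 2.2679, 3.0, 4.0, 5.0, 5.7321]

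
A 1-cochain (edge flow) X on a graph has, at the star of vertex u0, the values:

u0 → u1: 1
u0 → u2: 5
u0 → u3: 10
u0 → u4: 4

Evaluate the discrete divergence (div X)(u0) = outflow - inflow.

Divergence = sum of outgoing flows = 1 + 5 + 10 + 4 = 20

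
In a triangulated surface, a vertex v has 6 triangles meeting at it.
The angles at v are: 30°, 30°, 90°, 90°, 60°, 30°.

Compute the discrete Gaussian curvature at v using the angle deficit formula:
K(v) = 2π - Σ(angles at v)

Sum of angles = 330°. K = 360° - 330° = 30°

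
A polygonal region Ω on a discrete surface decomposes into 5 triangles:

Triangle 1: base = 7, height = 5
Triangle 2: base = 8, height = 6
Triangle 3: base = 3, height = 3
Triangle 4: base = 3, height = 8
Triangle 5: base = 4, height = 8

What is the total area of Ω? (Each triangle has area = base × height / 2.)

(1/2)×7×5 + (1/2)×8×6 + (1/2)×3×3 + (1/2)×3×8 + (1/2)×4×8 = 74.0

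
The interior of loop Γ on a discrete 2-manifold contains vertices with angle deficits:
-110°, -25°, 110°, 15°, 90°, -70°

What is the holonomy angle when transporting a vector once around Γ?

Holonomy = total enclosed curvature = (-110°) + (-25°) + 110° + 15° + 90° + (-70°) = 10°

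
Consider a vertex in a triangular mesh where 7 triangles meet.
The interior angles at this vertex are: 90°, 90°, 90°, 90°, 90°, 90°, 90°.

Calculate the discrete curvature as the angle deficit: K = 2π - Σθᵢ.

Sum of angles = 630°. K = 360° - 630° = -270°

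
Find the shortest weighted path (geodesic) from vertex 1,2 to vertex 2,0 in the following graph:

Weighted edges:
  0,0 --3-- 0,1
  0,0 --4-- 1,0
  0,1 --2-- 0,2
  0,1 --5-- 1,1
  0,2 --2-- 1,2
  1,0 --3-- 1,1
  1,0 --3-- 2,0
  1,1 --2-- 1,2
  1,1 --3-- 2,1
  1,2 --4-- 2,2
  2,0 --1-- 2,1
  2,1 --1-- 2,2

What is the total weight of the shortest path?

Shortest path: 1,2 → 1,1 → 2,1 → 2,0, total weight = 6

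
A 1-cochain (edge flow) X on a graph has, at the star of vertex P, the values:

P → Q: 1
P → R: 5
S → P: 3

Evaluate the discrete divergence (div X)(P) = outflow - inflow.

Divergence = sum of outgoing flows = 1 + 5 + (-3) = 3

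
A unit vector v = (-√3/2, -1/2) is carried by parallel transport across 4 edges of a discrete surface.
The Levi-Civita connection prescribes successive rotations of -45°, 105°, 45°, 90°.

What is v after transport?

Total rotation: (-45°) + 105° + 45° + 90° = 195° ≡ -165° (mod 360°). Final vector: (0.7071, 0.7071)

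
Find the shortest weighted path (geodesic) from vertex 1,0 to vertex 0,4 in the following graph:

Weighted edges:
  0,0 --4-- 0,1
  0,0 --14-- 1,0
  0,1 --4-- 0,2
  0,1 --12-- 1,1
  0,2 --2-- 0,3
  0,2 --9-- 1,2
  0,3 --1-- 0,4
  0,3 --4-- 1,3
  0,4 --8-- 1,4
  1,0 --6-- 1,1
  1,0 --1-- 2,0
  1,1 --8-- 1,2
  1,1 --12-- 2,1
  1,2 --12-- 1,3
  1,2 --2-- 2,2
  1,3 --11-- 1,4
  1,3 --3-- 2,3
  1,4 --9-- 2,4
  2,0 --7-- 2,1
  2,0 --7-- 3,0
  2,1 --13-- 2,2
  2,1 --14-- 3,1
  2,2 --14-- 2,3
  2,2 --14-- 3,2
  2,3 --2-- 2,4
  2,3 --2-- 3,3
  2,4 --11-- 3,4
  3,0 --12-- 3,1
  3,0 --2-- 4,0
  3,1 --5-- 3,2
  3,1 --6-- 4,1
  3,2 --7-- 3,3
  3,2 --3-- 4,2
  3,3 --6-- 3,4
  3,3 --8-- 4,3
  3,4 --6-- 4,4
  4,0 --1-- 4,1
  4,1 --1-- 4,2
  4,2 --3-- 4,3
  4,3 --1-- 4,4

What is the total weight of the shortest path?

Shortest path: 1,0 → 1,1 → 0,1 → 0,2 → 0,3 → 0,4, total weight = 25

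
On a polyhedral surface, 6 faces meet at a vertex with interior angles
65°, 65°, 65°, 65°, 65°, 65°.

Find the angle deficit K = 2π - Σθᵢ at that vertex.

Sum of angles = 390°. K = 360° - 390° = -30°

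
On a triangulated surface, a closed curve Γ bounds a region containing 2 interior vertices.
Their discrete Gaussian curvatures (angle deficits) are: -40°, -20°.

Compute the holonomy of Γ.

Holonomy = total enclosed curvature = (-40°) + (-20°) = -60°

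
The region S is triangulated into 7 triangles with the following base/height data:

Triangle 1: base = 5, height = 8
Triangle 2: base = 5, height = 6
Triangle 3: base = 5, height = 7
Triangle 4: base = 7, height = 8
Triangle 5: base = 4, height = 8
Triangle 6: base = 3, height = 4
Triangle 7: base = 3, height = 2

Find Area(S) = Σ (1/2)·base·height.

(1/2)×5×8 + (1/2)×5×6 + (1/2)×5×7 + (1/2)×7×8 + (1/2)×4×8 + (1/2)×3×4 + (1/2)×3×2 = 105.5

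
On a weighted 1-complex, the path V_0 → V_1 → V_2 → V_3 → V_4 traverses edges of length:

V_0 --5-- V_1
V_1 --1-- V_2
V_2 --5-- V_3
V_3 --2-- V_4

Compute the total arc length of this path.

Arc length = 5 + 1 + 5 + 2 = 13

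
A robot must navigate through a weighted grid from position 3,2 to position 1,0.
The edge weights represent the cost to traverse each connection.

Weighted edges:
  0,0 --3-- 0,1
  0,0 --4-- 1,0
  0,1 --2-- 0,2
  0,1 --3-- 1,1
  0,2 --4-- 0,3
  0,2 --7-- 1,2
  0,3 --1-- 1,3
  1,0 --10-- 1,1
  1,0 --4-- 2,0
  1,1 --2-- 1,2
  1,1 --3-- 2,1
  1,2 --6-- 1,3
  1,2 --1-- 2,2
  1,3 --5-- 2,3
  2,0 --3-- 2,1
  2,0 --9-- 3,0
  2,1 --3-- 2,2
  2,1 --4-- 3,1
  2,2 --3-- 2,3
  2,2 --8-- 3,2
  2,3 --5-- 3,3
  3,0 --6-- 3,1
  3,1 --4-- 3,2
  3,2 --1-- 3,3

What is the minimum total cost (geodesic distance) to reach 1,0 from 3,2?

Shortest path: 3,2 → 3,1 → 2,1 → 2,0 → 1,0, total weight = 15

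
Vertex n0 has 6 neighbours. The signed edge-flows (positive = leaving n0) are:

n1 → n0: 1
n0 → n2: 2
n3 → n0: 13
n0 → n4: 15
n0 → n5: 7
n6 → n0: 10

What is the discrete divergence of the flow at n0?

Divergence = sum of outgoing flows = (-1) + 2 + (-13) + 15 + 7 + (-10) = 0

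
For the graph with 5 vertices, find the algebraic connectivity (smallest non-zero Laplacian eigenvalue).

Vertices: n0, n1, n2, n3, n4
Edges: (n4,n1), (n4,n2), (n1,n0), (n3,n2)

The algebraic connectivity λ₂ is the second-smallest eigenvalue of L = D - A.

Degrees: deg(n0) = 1, deg(n1) = 2, deg(n2) = 2, deg(n3) = 1, deg(n4) = 2.
L = D − A with rows/columns ordered (n0, n1, n2, n3, n4):
  [ 1, -1,  0,  0,  0]
  [-1,  2,  0,  0, -1]
  [ 0,  0,  2, -1, -1]
  [ 0,  0, -1,  1,  0]
  [ 0, -1, -1,  0,  2]
Characteristic polynomial: det(λI − L) = λ(λ² − 3λ + 1)(λ² − 5λ + 5).
Roots: λ = 0; (λ² − 3λ + 1) = 0 ⇒ λ = (3 ± √5)/2 ≈ 0.382, 2.618; (λ² − 5λ + 5) = 0 ⇒ λ = (5 ± √5)/2 ≈ 1.382, 3.618.
(Check: the roots sum (with multiplicity) to 8, matching trace L = Σdeg = 2·4 = 8.)
Laplacian eigenvalues: [0.0, 0.382, 1.382, 2.618, 3.618]. Algebraic connectivity (smallest non-zero eigenvalue) = 0.382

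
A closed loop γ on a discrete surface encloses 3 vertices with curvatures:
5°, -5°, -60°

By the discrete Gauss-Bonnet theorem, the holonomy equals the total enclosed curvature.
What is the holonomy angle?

Holonomy = total enclosed curvature = 5° + (-5°) + (-60°) = -60°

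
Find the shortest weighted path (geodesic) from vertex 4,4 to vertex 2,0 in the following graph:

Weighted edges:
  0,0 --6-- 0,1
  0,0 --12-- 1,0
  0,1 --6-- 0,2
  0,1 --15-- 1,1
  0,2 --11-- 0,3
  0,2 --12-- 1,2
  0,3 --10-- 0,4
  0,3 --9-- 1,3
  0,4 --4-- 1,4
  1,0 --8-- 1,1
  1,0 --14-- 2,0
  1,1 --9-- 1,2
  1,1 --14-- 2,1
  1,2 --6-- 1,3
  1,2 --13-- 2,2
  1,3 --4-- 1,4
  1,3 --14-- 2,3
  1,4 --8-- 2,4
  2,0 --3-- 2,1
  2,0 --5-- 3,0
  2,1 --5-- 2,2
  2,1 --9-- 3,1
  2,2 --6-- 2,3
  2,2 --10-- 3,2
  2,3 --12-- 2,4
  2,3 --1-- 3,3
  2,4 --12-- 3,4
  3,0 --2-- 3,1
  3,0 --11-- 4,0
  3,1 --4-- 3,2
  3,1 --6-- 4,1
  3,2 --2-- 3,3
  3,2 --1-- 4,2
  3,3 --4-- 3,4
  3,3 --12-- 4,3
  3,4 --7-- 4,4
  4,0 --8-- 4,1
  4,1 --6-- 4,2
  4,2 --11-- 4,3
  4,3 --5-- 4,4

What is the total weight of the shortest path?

Shortest path: 4,4 → 3,4 → 3,3 → 3,2 → 3,1 → 3,0 → 2,0, total weight = 24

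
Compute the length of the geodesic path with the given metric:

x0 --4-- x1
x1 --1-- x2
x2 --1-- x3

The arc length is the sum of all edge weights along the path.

Arc length = 4 + 1 + 1 = 6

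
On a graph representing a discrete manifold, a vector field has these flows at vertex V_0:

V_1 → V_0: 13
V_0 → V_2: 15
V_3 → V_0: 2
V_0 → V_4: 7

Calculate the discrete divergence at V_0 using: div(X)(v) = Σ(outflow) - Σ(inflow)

Divergence = sum of outgoing flows = (-13) + 15 + (-2) + 7 = 7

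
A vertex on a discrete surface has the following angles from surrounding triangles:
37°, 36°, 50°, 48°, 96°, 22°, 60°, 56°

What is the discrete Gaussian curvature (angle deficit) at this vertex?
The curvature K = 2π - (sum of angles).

Sum of angles = 405°. K = 360° - 405° = -45° = -π/4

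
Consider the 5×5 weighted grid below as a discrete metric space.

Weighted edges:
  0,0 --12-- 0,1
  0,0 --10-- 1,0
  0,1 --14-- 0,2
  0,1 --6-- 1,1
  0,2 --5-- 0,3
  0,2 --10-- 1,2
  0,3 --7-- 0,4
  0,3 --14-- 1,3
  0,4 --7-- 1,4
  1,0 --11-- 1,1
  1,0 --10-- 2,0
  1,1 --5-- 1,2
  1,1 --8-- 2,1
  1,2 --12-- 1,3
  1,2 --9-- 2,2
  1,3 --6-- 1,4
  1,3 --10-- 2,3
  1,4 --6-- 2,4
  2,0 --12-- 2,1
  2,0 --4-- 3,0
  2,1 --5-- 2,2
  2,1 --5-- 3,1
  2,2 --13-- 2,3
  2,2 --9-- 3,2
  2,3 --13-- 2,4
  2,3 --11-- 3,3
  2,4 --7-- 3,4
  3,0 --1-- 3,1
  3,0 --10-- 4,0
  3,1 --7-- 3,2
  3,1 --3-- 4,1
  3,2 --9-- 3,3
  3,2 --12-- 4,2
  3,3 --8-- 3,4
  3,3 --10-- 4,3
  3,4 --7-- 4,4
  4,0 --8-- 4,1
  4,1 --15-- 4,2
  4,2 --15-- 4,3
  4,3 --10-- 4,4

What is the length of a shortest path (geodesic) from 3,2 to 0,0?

Shortest path: 3,2 → 3,1 → 3,0 → 2,0 → 1,0 → 0,0, total weight = 32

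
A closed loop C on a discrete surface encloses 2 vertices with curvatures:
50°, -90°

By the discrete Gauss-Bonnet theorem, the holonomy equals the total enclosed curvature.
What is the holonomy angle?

Holonomy = total enclosed curvature = 50° + (-90°) = -40°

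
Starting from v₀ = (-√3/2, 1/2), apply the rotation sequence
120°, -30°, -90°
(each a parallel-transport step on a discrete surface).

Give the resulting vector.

Total rotation: 120° + (-30°) + (-90°) = 0°. Final vector: (-0.8660, 0.5000)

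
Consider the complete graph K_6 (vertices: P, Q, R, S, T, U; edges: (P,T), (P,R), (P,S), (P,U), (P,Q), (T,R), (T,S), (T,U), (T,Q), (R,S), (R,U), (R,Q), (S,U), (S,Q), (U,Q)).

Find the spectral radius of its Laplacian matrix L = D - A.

For the complete graph K_n, L = nI − J (J = all-ones matrix). J has eigenvalues n (once, eigenvector 𝟙) and 0 (multiplicity n−1), so L has eigenvalues 0 (once) and n (multiplicity n−1). Here n = 6: eigenvalue 0 once and 6 with multiplicity 5.
Laplacian eigenvalues: [0.0, 6.0, 6.0, 6.0, 6.0, 6.0]. Largest eigenvalue (spectral radius) = 6.0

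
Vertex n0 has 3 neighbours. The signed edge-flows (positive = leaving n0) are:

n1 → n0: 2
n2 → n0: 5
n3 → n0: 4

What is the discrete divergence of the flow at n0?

Divergence = sum of outgoing flows = (-2) + (-5) + (-4) = -11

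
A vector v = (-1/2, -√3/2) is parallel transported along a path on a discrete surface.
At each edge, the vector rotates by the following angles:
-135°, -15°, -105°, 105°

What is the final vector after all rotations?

Total rotation: (-135°) + (-15°) + (-105°) + 105° = -150°. Final vector: (0, 1)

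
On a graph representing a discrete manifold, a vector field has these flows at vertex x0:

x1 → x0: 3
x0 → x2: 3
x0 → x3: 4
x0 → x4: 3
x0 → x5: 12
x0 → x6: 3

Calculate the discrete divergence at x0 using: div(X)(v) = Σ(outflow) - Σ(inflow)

Divergence = sum of outgoing flows = (-3) + 3 + 4 + 3 + 12 + 3 = 22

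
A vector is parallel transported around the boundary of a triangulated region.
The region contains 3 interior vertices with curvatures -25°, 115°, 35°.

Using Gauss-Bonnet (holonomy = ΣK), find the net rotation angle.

Holonomy = total enclosed curvature = (-25°) + 115° + 35° = 125°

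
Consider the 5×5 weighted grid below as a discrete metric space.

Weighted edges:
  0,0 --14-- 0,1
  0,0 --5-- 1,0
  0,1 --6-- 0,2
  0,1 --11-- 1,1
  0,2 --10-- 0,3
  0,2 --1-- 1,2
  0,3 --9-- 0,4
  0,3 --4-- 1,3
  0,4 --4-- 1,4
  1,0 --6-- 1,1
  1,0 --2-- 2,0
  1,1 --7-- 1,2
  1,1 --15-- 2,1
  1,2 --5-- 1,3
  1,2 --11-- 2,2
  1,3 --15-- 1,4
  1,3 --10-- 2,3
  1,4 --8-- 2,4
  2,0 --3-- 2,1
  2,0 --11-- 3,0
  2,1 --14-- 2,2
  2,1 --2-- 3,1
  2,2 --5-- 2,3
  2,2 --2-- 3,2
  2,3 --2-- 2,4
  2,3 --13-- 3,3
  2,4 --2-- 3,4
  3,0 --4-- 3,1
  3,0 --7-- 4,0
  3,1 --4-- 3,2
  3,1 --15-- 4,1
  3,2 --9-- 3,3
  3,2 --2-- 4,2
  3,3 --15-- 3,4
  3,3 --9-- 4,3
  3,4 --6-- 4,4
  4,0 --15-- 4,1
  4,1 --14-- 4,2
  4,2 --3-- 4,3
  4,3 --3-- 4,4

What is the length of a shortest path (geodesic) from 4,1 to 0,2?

Shortest path: 4,1 → 4,2 → 3,2 → 2,2 → 1,2 → 0,2, total weight = 30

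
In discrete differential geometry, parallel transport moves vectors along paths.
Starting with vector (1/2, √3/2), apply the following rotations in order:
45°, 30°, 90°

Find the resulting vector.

Total rotation: 45° + 30° + 90° = 165°. Final vector: (-0.7071, -0.7071)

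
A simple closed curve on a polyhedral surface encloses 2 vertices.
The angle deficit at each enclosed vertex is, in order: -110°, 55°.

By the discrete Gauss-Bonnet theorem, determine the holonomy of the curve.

Holonomy = total enclosed curvature = (-110°) + 55° = -55°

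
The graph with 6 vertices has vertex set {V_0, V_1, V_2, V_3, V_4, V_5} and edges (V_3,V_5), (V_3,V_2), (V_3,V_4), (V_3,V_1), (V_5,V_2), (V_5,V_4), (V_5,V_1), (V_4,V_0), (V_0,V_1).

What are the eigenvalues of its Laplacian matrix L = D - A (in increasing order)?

Degrees: deg(V_0) = 2, deg(V_1) = 3, deg(V_2) = 2, deg(V_3) = 4, deg(V_4) = 3, deg(V_5) = 4.
L = D − A with rows/columns ordered (V_0, V_1, V_2, V_3, V_4, V_5):
  [ 2, -1,  0,  0, -1,  0]
  [-1,  3,  0, -1,  0, -1]
  [ 0,  0,  2, -1,  0, -1]
  [ 0, -1, -1,  4, -1, -1]
  [-1,  0,  0, -1,  3, -1]
  [ 0, -1, -1, -1, -1,  4]
Characteristic polynomial: det(λI − L) = λ(λ² − 7λ + 8)(λ − 3)²(λ − 5).
Roots: λ = 0; (λ² − 7λ + 8) = 0 ⇒ λ = (7 ± √17)/2 ≈ 1.4384, 5.5616; (λ − 3) = 0 ⇒ λ = 3 (multiplicity 2); (λ − 5) = 0 ⇒ λ = 5.
(Check: the roots sum (with multiplicity) to 18, matching trace L = Σdeg = 2·9 = 18.)
Laplacian eigenvalues (increasing order): [0.0, 1.4384, 3.0, 3.0, 5.0, 5.5616]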